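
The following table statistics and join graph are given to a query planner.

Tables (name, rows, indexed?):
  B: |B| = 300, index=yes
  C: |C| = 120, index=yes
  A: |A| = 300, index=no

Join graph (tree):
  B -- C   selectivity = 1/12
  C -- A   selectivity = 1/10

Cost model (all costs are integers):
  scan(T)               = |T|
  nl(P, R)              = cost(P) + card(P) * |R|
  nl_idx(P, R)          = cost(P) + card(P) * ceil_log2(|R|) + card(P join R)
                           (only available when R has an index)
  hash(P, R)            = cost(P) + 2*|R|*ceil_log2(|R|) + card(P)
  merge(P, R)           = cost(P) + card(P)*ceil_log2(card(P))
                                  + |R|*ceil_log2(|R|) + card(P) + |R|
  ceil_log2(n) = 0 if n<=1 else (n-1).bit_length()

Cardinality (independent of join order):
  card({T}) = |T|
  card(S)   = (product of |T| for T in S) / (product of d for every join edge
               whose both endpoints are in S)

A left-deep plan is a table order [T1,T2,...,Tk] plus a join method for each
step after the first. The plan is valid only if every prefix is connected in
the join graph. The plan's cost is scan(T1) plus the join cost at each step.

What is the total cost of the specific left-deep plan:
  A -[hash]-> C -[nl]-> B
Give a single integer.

step 1: scan A: cost=300, card=300
step 2: join C via hash
    card(P join C) = 300*120/(10) = 3600
    cost = 300 + 2*120*7 + 300 = 2280
step 3: join B via nl
    card(P join B) = 3600*300/(12) = 90000
    cost = 2280 + 3600*300 = 1082280

1082280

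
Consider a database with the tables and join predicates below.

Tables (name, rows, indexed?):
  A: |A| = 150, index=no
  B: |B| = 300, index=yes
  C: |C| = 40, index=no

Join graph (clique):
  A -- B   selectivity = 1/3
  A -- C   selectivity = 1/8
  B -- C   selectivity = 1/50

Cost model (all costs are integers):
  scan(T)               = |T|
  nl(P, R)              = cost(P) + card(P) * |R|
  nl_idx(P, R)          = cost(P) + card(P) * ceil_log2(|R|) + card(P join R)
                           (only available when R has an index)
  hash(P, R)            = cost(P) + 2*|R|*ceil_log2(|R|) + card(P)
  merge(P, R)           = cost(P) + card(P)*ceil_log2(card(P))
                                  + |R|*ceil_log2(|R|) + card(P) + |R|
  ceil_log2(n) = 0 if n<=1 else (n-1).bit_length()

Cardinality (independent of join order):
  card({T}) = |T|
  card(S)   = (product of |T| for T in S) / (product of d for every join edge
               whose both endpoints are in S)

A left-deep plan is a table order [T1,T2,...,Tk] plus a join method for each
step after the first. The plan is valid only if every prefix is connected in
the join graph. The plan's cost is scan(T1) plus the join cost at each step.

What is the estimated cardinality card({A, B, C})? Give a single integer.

1500

Tables in S: A(150), B(300), C(40)
Edges inside S: A-B(d=3), A-C(d=8), B-C(d=50)
numerator = 150 * 300 * 40 = 1800000
denominator = 3 * 8 * 50 = 1200
card(S) = 1800000 / 1200 = 1500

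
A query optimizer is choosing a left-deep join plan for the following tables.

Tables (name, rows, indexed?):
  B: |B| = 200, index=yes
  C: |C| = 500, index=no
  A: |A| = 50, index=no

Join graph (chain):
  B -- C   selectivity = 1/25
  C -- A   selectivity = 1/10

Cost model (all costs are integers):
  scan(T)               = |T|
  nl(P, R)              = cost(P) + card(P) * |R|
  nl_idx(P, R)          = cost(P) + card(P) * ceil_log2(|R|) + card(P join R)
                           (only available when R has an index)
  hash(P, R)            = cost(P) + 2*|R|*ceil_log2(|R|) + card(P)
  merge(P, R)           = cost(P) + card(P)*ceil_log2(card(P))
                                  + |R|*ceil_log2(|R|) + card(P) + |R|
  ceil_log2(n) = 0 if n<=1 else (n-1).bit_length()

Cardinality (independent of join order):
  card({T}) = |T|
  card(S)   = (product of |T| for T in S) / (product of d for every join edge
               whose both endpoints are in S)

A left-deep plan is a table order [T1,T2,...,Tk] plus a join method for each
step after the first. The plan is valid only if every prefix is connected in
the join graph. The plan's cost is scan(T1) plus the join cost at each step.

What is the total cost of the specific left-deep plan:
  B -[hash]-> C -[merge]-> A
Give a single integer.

61750

step 1: scan B: cost=200, card=200
step 2: join C via hash
    card(P join C) = 200*500/(25) = 4000
    cost = 200 + 2*500*9 + 200 = 9400
step 3: join A via merge
    card(P join A) = 4000*50/(10) = 20000
    cost = 9400 + 4000*12 + 50*6 + 4000 + 50 = 61750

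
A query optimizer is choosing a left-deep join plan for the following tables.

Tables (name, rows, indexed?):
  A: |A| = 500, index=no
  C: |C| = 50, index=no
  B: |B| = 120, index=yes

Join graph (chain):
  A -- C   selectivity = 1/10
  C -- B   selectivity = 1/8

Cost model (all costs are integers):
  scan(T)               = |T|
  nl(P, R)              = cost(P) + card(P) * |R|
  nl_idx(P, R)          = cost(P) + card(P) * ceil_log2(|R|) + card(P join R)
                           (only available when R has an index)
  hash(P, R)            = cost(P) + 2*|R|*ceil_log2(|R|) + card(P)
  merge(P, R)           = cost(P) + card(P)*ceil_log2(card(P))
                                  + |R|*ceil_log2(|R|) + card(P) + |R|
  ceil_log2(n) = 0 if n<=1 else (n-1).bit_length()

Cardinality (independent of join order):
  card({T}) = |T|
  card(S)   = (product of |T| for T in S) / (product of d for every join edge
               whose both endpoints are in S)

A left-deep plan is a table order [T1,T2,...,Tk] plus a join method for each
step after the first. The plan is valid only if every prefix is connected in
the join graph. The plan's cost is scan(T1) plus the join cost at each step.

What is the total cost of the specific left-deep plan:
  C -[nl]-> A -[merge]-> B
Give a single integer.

step 1: scan C: cost=50, card=50
step 2: join A via nl
    card(P join A) = 50*500/(10) = 2500
    cost = 50 + 50*500 = 25050
step 3: join B via merge
    card(P join B) = 2500*120/(8) = 37500
    cost = 25050 + 2500*12 + 120*7 + 2500 + 120 = 58510

58510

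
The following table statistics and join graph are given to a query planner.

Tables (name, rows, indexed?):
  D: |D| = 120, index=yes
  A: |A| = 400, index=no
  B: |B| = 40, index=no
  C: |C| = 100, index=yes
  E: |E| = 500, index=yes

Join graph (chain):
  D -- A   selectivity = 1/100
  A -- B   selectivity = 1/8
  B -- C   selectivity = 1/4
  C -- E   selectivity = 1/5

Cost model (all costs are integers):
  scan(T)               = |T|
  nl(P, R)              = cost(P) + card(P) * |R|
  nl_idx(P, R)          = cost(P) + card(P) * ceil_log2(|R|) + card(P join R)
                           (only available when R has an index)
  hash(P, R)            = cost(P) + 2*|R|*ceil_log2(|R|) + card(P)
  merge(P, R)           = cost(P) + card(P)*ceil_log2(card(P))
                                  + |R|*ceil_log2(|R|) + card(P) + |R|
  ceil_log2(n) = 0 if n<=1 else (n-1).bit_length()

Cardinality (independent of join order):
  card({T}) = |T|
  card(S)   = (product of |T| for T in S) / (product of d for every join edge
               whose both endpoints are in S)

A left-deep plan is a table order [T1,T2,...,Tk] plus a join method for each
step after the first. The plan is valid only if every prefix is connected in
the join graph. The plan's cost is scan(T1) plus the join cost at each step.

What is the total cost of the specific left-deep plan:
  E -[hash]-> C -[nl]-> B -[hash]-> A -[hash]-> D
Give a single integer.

step 1: scan E: cost=500, card=500
step 2: join C via hash
    card(P join C) = 500*100/(5) = 10000
    cost = 500 + 2*100*7 + 500 = 2400
step 3: join B via nl
    card(P join B) = 10000*40/(4) = 100000
    cost = 2400 + 10000*40 = 402400
step 4: join A via hash
    card(P join A) = 100000*400/(8) = 5000000
    cost = 402400 + 2*400*9 + 100000 = 509600
step 5: join D via hash
    card(P join D) = 5000000*120/(100) = 6000000
    cost = 509600 + 2*120*7 + 5000000 = 5511280

5511280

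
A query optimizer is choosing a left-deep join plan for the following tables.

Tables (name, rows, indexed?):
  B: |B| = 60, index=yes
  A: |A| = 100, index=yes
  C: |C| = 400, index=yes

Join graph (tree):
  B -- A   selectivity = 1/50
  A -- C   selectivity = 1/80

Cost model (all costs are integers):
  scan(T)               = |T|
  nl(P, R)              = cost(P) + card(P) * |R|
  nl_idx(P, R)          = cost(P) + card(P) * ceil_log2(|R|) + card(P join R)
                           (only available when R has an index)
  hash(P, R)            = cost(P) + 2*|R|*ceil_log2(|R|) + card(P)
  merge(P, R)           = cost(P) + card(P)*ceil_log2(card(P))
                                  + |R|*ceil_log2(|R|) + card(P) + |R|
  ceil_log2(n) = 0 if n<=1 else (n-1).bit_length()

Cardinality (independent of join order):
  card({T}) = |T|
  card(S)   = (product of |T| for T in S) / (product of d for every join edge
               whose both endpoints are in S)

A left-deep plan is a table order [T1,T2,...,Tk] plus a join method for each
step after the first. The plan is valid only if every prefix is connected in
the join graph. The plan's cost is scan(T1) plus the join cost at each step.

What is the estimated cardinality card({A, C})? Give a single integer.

500

Tables in S: A(100), C(400)
Edges inside S: A-C(d=80)
numerator = 100 * 400 = 40000
denominator = 80 = 80
card(S) = 40000 / 80 = 500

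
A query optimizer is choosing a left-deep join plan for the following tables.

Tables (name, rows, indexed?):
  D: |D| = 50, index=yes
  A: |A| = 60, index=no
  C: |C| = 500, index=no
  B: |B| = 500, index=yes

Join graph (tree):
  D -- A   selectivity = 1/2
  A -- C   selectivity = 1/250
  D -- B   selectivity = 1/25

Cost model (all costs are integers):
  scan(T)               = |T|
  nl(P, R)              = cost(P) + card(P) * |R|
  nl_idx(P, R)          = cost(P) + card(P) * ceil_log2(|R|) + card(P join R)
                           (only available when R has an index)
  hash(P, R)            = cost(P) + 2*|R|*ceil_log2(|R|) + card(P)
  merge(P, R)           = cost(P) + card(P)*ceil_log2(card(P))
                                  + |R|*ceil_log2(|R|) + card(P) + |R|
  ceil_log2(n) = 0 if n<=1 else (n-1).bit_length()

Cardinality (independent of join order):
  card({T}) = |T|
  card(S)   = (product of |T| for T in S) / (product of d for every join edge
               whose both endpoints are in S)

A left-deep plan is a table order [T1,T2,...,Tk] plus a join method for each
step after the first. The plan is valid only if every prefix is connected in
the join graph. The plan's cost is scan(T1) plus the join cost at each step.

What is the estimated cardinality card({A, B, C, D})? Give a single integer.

60000

Tables in S: A(60), B(500), C(500), D(50)
Edges inside S: D-A(d=2), A-C(d=250), D-B(d=25)
numerator = 60 * 500 * 500 * 50 = 750000000
denominator = 2 * 250 * 25 = 12500
card(S) = 750000000 / 12500 = 60000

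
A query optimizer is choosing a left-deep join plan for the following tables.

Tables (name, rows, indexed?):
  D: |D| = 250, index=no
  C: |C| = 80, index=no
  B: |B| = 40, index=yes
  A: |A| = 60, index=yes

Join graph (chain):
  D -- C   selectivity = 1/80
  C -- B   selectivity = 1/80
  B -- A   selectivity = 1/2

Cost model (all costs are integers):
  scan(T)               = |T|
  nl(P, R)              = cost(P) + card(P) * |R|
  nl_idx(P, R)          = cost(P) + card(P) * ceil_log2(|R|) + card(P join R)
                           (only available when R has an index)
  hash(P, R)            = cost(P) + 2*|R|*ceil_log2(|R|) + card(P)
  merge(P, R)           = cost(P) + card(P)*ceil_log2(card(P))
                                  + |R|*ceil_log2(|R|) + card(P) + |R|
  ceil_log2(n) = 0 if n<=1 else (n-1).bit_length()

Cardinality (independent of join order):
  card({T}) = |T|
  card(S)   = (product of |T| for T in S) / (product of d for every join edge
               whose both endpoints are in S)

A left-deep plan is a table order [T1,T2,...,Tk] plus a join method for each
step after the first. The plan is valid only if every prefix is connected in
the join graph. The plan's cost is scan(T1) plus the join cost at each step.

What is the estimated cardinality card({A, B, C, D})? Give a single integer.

Tables in S: A(60), B(40), C(80), D(250)
Edges inside S: D-C(d=80), C-B(d=80), B-A(d=2)
numerator = 60 * 40 * 80 * 250 = 48000000
denominator = 80 * 80 * 2 = 12800
card(S) = 48000000 / 12800 = 3750

3750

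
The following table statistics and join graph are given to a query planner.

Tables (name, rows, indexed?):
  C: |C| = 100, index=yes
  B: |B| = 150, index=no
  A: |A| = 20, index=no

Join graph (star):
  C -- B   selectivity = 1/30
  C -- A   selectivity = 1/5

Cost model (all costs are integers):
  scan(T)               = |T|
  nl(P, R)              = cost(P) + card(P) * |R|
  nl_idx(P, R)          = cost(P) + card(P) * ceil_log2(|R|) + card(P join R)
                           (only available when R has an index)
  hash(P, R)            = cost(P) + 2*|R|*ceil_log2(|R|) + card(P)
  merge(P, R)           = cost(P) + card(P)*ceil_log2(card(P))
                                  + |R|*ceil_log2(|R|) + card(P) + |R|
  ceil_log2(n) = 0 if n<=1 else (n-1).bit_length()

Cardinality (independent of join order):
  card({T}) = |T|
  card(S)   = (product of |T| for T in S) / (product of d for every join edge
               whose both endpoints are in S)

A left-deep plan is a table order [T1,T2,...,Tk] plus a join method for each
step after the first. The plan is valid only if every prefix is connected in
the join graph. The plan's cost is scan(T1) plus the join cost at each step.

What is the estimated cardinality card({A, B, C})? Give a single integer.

Tables in S: A(20), B(150), C(100)
Edges inside S: C-B(d=30), C-A(d=5)
numerator = 20 * 150 * 100 = 300000
denominator = 30 * 5 = 150
card(S) = 300000 / 150 = 2000

2000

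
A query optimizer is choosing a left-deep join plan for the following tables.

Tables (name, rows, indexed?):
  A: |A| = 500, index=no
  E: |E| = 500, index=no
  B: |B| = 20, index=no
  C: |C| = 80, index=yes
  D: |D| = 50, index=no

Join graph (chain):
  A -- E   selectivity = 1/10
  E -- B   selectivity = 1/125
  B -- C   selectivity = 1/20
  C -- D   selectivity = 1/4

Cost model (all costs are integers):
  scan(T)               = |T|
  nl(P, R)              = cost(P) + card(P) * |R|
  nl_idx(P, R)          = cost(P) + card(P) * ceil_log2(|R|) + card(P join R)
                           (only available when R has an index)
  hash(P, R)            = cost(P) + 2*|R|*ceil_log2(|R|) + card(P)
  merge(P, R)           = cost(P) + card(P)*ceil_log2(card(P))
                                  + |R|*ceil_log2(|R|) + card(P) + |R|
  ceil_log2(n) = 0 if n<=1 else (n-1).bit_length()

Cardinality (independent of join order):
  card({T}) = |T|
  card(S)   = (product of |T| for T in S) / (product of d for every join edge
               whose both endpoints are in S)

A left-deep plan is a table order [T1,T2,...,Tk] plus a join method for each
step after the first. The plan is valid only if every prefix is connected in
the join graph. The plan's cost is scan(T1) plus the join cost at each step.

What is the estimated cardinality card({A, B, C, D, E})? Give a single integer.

200000

Tables in S: A(500), B(20), C(80), D(50), E(500)
Edges inside S: A-E(d=10), E-B(d=125), B-C(d=20), C-D(d=4)
numerator = 500 * 20 * 80 * 50 * 500 = 20000000000
denominator = 10 * 125 * 20 * 4 = 100000
card(S) = 20000000000 / 100000 = 200000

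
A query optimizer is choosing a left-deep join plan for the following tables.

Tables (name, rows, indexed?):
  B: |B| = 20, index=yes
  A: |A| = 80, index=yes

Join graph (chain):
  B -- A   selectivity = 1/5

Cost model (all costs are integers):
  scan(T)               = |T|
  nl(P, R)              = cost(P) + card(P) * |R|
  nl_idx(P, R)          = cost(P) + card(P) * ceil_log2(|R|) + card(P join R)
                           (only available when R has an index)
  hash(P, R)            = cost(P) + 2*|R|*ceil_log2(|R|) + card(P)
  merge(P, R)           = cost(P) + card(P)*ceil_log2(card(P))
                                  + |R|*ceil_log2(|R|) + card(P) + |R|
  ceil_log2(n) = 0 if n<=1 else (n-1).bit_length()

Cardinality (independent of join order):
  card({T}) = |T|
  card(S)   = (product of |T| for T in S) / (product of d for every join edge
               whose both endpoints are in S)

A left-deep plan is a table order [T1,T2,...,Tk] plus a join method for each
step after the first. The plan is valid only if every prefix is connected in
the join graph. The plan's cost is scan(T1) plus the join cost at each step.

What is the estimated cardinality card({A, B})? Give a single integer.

Tables in S: A(80), B(20)
Edges inside S: B-A(d=5)
numerator = 80 * 20 = 1600
denominator = 5 = 5
card(S) = 1600 / 5 = 320

320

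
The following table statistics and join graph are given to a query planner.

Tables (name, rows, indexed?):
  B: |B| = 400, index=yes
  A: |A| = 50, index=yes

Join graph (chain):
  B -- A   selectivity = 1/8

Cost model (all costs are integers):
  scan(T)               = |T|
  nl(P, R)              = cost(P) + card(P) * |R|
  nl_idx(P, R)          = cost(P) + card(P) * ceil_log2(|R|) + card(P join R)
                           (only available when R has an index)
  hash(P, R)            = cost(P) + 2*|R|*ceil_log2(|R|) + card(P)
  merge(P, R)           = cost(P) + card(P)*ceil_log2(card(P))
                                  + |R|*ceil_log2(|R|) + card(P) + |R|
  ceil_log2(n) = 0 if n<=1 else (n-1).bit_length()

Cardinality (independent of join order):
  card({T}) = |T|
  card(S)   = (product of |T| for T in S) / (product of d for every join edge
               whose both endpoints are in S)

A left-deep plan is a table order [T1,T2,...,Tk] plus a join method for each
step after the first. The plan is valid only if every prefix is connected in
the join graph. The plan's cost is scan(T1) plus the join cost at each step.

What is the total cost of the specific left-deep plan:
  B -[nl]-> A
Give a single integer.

20400

step 1: scan B: cost=400, card=400
step 2: join A via nl
    card(P join A) = 400*50/(8) = 2500
    cost = 400 + 400*50 = 20400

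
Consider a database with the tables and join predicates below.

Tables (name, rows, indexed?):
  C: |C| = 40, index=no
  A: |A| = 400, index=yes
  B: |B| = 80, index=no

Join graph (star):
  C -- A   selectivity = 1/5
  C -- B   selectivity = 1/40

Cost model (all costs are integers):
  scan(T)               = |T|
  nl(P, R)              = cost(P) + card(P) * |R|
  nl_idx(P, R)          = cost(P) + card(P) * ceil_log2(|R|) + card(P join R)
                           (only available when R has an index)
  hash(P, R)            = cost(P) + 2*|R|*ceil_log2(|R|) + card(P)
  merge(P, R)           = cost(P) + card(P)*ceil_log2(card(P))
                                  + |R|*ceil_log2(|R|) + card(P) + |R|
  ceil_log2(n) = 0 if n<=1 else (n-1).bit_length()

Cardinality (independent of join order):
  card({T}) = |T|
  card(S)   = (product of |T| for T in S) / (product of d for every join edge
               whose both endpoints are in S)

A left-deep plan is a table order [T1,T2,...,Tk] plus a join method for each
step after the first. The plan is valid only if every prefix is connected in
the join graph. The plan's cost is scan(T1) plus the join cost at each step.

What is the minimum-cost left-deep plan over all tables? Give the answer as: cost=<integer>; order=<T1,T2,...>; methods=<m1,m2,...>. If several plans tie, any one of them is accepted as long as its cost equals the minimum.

cost=5280; order=B,C,A; methods=hash,merge

Selinger DP (subsets sized 1..n):
  {C}: scan cost=40, card=40
  {A}: scan cost=400, card=400
  {B}: scan cost=80, card=80
  {AC}: card=3200; try (C,hash)→1280, (A,nl_idx)→3600, (A,merge)→4320, (C,merge)→4680, (A,hash)→7280, (A,nl)→16040 …(+1); best=1280 via (C,hash)
  {BC}: card=80; try (C,hash)→640, (B,merge)→960, (C,merge)→1000, (B,hash)→1200, (B,nl)→3240, (C,nl)→3280; best=640 via (C,hash)
  {ABC}: card=6400; try (A,merge)→5280, (B,hash)→5600, (A,nl_idx)→7760, (A,hash)→7920, (A,nl)→32640, (B,merge)→43520 …(+1); best=5280 via (A,merge)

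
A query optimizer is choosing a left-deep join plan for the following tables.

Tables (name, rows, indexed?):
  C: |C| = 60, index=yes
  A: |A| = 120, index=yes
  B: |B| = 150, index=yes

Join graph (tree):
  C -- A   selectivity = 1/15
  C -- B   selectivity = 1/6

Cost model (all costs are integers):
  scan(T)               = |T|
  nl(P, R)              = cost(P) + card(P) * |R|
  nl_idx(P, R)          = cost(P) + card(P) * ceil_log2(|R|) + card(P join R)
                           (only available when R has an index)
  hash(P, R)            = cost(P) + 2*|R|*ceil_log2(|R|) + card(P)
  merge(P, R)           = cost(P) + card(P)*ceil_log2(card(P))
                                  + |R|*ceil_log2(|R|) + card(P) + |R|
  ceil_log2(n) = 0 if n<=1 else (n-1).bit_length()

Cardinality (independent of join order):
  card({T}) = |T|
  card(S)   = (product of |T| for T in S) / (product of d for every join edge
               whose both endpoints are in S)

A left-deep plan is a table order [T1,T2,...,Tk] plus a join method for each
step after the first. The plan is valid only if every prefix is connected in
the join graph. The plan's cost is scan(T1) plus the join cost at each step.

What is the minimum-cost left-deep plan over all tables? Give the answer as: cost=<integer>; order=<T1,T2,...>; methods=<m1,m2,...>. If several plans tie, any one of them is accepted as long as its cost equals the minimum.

Selinger DP (subsets sized 1..n):
  {C}: scan cost=60, card=60
  {A}: scan cost=120, card=120
  {B}: scan cost=150, card=150
  {AC}: card=480; try (C,hash)→960, (A,nl_idx)→960, (C,nl_idx)→1320, (A,merge)→1440, (C,merge)→1500, (A,hash)→1800 …(+2); best=960 via (C,hash)
  {BC}: card=1500; try (C,hash)→1020, (B,merge)→1830, (C,merge)→1920, (B,nl_idx)→2040, (B,hash)→2520, (C,nl_idx)→2550 …(+2); best=1020 via (C,hash)
  {ABC}: card=12000; try (B,hash)→3840, (A,hash)→4200, (B,merge)→7110, (B,nl_idx)→16800, (A,merge)→19980, (A,nl_idx)→23520 …(+2); best=3840 via (B,hash)

cost=3840; order=A,C,B; methods=hash,hash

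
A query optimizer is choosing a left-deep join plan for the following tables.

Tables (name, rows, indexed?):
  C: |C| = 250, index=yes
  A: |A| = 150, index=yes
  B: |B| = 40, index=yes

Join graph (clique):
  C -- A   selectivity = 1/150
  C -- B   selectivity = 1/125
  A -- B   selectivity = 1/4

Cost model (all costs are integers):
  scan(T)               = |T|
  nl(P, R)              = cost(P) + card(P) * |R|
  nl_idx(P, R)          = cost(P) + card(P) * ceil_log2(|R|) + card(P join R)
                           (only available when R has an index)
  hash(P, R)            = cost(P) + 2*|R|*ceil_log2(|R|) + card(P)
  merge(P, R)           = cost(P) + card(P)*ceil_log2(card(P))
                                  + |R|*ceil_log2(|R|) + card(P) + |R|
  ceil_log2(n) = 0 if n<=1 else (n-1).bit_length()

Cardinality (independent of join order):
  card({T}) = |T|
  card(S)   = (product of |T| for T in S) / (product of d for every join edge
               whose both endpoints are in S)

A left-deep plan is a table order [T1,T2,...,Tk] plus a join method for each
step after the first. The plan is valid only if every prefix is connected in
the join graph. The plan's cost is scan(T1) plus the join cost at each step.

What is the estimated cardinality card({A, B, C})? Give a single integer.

Tables in S: A(150), B(40), C(250)
Edges inside S: C-A(d=150), C-B(d=125), A-B(d=4)
numerator = 150 * 40 * 250 = 1500000
denominator = 150 * 125 * 4 = 75000
card(S) = 1500000 / 75000 = 20

20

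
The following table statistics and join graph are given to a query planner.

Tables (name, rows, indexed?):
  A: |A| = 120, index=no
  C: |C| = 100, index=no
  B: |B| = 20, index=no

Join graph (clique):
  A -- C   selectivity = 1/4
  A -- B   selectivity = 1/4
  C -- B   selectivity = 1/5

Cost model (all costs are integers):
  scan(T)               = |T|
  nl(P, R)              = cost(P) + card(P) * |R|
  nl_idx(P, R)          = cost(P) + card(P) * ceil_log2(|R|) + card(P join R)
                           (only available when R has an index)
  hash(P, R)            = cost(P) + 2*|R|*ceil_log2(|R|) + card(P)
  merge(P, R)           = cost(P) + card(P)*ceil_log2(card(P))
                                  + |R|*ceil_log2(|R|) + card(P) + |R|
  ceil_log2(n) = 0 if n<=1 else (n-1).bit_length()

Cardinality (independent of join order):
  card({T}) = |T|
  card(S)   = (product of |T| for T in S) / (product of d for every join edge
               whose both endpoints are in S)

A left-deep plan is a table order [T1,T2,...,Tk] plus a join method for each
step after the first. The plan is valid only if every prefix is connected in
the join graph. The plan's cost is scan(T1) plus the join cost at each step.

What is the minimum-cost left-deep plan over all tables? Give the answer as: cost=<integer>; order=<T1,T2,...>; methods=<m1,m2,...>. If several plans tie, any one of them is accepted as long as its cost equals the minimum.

cost=2440; order=A,B,C; methods=hash,hash

Selinger DP (subsets sized 1..n):
  {A}: scan cost=120, card=120
  {C}: scan cost=100, card=100
  {B}: scan cost=20, card=20
  {AC}: card=3000; try (C,hash)→1640, (A,merge)→1860, (C,merge)→1880, (A,hash)→1880, (A,nl)→12100, (C,nl)→12120; best=1640 via (C,hash)
  {AB}: card=600; try (B,hash)→440, (A,merge)→1100, (B,merge)→1200, (A,hash)→1720, (A,nl)→2420, (B,nl)→2520; best=440 via (B,hash)
  {BC}: card=400; try (B,hash)→400, (C,merge)→940, (B,merge)→1020, (C,hash)→1440, (C,nl)→2020, (B,nl)→2100; best=400 via (B,hash)
  {ABC}: card=3000; try (C,hash)→2440, (A,hash)→2480, (B,hash)→4840, (A,merge)→5360, (C,merge)→7840, (B,merge)→40760 …(+3); best=2440 via (C,hash)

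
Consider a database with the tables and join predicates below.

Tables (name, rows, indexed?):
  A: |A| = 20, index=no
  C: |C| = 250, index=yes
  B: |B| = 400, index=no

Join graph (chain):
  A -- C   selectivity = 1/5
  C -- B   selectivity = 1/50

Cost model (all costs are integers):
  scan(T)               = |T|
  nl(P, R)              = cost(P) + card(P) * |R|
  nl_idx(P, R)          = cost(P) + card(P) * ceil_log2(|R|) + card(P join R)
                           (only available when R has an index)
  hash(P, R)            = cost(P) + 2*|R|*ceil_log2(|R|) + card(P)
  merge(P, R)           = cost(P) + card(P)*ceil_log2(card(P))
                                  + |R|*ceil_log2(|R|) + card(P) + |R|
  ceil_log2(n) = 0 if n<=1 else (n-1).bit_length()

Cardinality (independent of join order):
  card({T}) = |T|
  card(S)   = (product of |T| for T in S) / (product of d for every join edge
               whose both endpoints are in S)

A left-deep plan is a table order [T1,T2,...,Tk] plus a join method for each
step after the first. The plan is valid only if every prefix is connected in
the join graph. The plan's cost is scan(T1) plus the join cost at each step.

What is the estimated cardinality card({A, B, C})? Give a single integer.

Tables in S: A(20), B(400), C(250)
Edges inside S: A-C(d=5), C-B(d=50)
numerator = 20 * 400 * 250 = 2000000
denominator = 5 * 50 = 250
card(S) = 2000000 / 250 = 8000

8000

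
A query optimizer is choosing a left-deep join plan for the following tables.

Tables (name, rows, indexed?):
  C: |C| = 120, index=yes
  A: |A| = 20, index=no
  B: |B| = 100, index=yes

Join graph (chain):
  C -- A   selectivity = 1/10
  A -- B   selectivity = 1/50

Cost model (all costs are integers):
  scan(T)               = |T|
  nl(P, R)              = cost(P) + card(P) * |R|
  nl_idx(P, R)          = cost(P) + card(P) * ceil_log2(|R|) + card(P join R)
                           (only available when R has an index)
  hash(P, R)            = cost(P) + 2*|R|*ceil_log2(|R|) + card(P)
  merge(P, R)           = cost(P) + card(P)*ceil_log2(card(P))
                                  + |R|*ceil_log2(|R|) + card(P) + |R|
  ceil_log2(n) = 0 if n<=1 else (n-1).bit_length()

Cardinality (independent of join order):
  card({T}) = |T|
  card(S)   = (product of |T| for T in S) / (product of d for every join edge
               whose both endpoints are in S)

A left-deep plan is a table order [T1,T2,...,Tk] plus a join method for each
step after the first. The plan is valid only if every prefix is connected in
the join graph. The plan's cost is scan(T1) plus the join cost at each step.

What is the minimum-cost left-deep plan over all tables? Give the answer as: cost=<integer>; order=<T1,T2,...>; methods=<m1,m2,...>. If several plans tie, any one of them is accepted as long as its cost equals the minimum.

cost=960; order=A,B,C; methods=nl_idx,nl_idx

Selinger DP (subsets sized 1..n):
  {C}: scan cost=120, card=120
  {A}: scan cost=20, card=20
  {B}: scan cost=100, card=100
  {AC}: card=240; try (C,nl_idx)→400, (A,hash)→440, (C,merge)→1100, (A,merge)→1200, (C,hash)→1720, (C,nl)→2420 …(+1); best=400 via (C,nl_idx)
  {AB}: card=40; try (B,nl_idx)→200, (A,hash)→400, (B,merge)→940, (A,merge)→1020, (B,hash)→1440, (B,nl)→2020 …(+1); best=200 via (B,nl_idx)
  {ABC}: card=480; try (C,nl_idx)→960, (C,merge)→1440, (C,hash)→1920, (B,hash)→2040, (B,nl_idx)→2560, (B,merge)→3360 …(+2); best=960 via (C,nl_idx)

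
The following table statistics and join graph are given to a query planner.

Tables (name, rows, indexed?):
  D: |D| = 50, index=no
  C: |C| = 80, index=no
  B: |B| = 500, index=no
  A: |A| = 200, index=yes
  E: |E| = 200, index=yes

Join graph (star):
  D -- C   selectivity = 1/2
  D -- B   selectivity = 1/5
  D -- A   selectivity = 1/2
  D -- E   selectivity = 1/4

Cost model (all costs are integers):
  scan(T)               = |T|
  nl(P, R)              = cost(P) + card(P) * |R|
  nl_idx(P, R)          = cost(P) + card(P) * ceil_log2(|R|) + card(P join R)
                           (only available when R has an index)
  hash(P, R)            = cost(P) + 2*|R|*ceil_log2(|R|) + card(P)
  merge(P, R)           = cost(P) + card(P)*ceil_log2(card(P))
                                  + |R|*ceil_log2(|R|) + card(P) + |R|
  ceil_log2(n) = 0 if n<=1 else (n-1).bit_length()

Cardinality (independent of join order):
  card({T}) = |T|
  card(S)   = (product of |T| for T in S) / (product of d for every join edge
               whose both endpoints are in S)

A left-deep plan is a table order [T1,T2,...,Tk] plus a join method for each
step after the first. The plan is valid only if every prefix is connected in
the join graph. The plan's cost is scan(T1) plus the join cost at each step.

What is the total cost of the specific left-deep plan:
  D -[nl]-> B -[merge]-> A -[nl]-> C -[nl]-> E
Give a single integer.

step 1: scan D: cost=50, card=50
step 2: join B via nl
    card(P join B) = 50*500/(5) = 5000
    cost = 50 + 50*500 = 25050
step 3: join A via merge
    card(P join A) = 5000*200/(2) = 500000
    cost = 25050 + 5000*13 + 200*8 + 5000 + 200 = 96850
step 4: join C via nl
    card(P join C) = 500000*80/(2) = 20000000
    cost = 96850 + 500000*80 = 40096850
step 5: join E via nl
    card(P join E) = 20000000*200/(4) = 1000000000
    cost = 40096850 + 20000000*200 = 4040096850

4040096850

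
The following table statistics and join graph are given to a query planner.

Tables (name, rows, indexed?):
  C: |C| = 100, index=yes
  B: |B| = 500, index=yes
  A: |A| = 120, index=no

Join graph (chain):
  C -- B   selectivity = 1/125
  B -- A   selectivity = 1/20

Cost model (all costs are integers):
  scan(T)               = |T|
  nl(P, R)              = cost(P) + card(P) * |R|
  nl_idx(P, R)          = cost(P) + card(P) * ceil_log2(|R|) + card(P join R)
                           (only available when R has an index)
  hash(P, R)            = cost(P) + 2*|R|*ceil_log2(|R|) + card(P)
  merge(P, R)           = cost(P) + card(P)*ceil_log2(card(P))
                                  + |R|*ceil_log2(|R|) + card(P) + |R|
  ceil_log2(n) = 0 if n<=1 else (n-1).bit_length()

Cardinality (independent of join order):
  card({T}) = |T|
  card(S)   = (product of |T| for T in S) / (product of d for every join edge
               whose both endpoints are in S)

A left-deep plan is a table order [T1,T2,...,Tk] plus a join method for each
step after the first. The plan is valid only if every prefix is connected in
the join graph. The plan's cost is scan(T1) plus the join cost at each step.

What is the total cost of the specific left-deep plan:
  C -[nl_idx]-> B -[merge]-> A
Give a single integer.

step 1: scan C: cost=100, card=100
step 2: join B via nl_idx
    card(P join B) = 100*500/(125) = 400
    cost = 100 + 100*9 + 400 = 1400
step 3: join A via merge
    card(P join A) = 400*120/(20) = 2400
    cost = 1400 + 400*9 + 120*7 + 400 + 120 = 6360

6360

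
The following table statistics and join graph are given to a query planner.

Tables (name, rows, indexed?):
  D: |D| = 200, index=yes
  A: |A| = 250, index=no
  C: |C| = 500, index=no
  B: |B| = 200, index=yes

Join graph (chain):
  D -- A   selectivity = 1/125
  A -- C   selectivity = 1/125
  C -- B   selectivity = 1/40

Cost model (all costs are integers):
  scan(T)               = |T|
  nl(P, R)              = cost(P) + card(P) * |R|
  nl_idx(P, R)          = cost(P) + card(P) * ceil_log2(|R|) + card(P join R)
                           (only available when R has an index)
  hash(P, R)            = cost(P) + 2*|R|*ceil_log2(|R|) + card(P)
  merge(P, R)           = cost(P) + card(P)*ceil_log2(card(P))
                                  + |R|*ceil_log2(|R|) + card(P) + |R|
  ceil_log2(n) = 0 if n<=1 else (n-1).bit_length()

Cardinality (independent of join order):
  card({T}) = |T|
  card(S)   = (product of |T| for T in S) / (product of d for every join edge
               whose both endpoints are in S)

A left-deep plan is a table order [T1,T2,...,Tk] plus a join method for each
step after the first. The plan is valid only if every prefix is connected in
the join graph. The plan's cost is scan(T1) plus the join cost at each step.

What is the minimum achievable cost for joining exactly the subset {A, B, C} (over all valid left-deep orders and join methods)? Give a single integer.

Selinger DP over subsets of {A,B,C}:
  {A}: scan cost=250, card=250
  {C}: scan cost=500, card=500
  {B}: scan cost=200, card=200
  {AC}: card=1000; try (A,hash)→5000, (C,merge)→7500, (A,merge)→7750, (C,hash)→9500, (C,nl)→125250, (A,nl)→125500; best=5000 via (A,hash)
  {BC}: card=2500; try (B,hash)→4200, (C,merge)→7000, (B,nl_idx)→7000, (B,merge)→7300, (C,hash)→9400, (C,nl)→100200 …(+1); best=4200 via (B,hash)
  {ABC}: card=5000; try (B,hash)→9200, (A,hash)→10700, (B,merge)→17800, (B,nl_idx)→18000, (A,merge)→38950, (B,nl)→205000 …(+1); best=9200 via (B,hash)

9200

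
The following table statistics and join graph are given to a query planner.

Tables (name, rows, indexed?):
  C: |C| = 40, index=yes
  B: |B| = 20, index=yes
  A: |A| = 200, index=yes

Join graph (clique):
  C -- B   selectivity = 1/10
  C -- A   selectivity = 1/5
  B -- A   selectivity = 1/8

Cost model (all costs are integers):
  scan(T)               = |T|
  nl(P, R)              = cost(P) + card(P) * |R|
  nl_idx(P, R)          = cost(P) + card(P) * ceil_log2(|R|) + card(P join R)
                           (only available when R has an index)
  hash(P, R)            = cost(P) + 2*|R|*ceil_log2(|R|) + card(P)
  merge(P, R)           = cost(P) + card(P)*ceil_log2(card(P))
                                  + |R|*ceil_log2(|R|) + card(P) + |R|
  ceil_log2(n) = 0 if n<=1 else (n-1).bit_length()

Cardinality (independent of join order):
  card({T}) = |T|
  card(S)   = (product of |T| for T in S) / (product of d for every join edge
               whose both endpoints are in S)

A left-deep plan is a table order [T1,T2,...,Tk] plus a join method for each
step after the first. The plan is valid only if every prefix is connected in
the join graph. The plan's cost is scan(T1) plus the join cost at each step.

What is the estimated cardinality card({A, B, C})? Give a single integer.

400

Tables in S: A(200), B(20), C(40)
Edges inside S: C-B(d=10), C-A(d=5), B-A(d=8)
numerator = 200 * 20 * 40 = 160000
denominator = 10 * 5 * 8 = 400
card(S) = 160000 / 400 = 400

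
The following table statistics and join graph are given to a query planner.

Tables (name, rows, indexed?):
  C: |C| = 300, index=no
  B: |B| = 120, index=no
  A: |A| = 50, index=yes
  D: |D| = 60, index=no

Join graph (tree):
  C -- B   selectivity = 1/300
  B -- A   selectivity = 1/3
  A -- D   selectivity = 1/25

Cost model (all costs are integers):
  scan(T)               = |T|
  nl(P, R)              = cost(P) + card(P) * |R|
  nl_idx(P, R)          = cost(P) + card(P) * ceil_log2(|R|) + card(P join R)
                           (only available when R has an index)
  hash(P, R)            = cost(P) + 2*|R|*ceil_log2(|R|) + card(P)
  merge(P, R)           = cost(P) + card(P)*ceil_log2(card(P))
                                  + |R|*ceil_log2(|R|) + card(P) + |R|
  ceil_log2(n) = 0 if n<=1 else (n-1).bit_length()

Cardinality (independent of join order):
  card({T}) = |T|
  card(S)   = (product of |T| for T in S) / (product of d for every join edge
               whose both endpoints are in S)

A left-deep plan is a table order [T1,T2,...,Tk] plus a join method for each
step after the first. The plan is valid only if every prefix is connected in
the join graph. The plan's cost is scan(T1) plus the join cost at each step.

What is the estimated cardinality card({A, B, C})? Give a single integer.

Tables in S: A(50), B(120), C(300)
Edges inside S: C-B(d=300), B-A(d=3)
numerator = 50 * 120 * 300 = 1800000
denominator = 300 * 3 = 900
card(S) = 1800000 / 900 = 2000

2000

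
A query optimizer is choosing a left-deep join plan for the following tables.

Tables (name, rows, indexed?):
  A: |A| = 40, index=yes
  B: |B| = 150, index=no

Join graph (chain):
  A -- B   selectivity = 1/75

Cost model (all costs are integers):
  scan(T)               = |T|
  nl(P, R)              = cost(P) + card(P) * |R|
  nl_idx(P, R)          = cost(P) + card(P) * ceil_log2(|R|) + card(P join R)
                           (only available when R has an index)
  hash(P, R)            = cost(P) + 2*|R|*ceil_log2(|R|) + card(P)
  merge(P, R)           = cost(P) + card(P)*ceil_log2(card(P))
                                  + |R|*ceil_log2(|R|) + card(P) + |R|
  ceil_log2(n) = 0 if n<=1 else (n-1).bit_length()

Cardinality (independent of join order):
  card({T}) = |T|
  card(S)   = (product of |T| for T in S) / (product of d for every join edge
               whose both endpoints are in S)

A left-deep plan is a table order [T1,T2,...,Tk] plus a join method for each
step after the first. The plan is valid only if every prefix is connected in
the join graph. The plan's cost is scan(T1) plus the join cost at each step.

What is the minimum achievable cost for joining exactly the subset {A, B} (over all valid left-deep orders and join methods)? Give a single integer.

780

Selinger DP over subsets of {A,B}:
  {A}: scan cost=40, card=40
  {B}: scan cost=150, card=150
  {AB}: card=80; try (A,hash)→780, (A,nl_idx)→1130, (B,merge)→1670, (A,merge)→1780, (B,hash)→2480, (B,nl)→6040 …(+1); best=780 via (A,hash)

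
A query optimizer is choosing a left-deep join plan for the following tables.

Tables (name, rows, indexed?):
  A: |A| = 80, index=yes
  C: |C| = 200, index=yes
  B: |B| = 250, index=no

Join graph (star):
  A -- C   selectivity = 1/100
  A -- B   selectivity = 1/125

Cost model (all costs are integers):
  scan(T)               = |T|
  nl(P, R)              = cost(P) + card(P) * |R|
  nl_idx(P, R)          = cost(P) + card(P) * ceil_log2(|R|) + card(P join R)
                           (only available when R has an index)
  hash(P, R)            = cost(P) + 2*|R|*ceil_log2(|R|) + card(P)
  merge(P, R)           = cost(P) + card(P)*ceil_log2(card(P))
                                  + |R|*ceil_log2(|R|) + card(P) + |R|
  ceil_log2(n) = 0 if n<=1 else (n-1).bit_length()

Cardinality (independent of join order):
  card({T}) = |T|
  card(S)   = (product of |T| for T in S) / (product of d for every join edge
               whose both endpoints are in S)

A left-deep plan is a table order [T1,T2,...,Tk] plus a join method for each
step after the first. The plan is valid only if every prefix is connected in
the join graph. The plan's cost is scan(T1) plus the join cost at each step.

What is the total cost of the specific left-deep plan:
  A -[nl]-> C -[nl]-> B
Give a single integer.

step 1: scan A: cost=80, card=80
step 2: join C via nl
    card(P join C) = 80*200/(100) = 160
    cost = 80 + 80*200 = 16080
step 3: join B via nl
    card(P join B) = 160*250/(125) = 320
    cost = 16080 + 160*250 = 56080

56080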